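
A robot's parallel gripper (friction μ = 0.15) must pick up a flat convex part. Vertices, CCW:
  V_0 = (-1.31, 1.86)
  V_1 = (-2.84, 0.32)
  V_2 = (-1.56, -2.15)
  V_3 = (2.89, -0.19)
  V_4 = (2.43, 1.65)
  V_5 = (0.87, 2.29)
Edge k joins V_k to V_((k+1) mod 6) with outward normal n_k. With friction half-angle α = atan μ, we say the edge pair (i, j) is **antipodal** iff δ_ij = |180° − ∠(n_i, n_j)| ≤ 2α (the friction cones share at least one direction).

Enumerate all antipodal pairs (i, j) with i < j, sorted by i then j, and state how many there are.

count = 2; pairs: (1,3), (2,5)

α = atan 0.15 = 8.53°;  2α = 17.06°
n_0 = (-0.7094, +0.7048)
n_1 = (-0.8879, -0.4601)
n_2 = (+0.4031, -0.9152)
n_3 = (+0.9701, +0.2425)
n_4 = (+0.3796, +0.9252)
n_5 = (-0.1935, +0.9811)
  (0,1): δ = 107.79°  ·
  (0,2): δ = 21.42°  ·
  (0,3): δ = 58.85°  ·
  (0,4): δ = 112.51°  ·
  (0,5): δ = 145.97°  ·
  (1,2): δ = 93.62°  ·
  (1,3): δ = 13.36°  ✓
  (1,4): δ = 40.30°  ·
  (1,5): δ = 73.76°  ·
  (2,3): δ = 99.73°  ·
  (2,4): δ = 46.08°  ·
  (2,5): δ = 12.61°  ✓
  (3,4): δ = 126.34°  ·
  (3,5): δ = 92.88°  ·
  (4,5): δ = 146.54°  ·
antipodal pairs: 2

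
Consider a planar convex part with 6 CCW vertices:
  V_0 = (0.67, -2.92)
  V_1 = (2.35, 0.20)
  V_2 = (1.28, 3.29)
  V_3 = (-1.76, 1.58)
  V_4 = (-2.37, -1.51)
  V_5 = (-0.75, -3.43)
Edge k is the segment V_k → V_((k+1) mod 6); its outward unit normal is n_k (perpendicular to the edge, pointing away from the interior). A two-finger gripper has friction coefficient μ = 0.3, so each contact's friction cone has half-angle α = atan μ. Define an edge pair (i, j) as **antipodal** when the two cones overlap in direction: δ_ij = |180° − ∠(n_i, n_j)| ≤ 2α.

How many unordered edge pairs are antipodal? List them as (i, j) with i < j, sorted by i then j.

count = 5; pairs: (0,2), (0,3), (1,3), (1,4), (2,5)

α = atan 0.3 = 16.70°;  2α = 33.40°
n_0 = (+0.8805, -0.4741)
n_1 = (+0.9449, +0.3272)
n_2 = (-0.4903, +0.8716)
n_3 = (-0.9811, +0.1937)
n_4 = (-0.7643, -0.6449)
n_5 = (+0.3380, -0.9411)
  (0,1): δ = 132.60°  ·
  (0,2): δ = 32.34°  ✓
  (0,3): δ = 17.13°  ✓
  (0,4): δ = 68.46°  ·
  (0,5): δ = 138.06°  ·
  (1,2): δ = 79.74°  ·
  (1,3): δ = 30.27°  ✓
  (1,4): δ = 21.06°  ✓
  (1,5): δ = 90.66°  ·
  (2,3): δ = 130.52°  ·
  (2,4): δ = 79.20°  ·
  (2,5): δ = 9.60°  ✓
  (3,4): δ = 128.68°  ·
  (3,5): δ = 59.08°  ·
  (4,5): δ = 110.40°  ·
antipodal pairs: 5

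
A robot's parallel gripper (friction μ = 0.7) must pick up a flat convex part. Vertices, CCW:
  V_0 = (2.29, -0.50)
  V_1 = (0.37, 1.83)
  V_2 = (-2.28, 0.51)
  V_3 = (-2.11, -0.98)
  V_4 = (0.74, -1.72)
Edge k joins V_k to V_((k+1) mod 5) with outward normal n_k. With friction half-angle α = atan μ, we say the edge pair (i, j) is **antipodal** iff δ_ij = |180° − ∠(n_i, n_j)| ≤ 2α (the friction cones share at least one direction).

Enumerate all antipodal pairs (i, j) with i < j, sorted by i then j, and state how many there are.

count = 5; pairs: (0,2), (0,3), (1,3), (1,4), (2,4)

α = atan 0.7 = 34.99°;  2α = 69.98°
n_0 = (+0.7717, +0.6359)
n_1 = (-0.4459, +0.8951)
n_2 = (-0.9936, -0.1134)
n_3 = (-0.2513, -0.9679)
n_4 = (+0.6185, -0.7858)
  (0,1): δ = 103.01°  ·
  (0,2): δ = 32.98°  ✓
  (0,3): δ = 35.95°  ✓
  (0,4): δ = 88.72°  ·
  (1,2): δ = 109.97°  ·
  (1,3): δ = 41.03°  ✓
  (1,4): δ = 11.73°  ✓
  (2,3): δ = 111.06°  ·
  (2,4): δ = 58.30°  ✓
  (3,4): δ = 127.24°  ·
antipodal pairs: 5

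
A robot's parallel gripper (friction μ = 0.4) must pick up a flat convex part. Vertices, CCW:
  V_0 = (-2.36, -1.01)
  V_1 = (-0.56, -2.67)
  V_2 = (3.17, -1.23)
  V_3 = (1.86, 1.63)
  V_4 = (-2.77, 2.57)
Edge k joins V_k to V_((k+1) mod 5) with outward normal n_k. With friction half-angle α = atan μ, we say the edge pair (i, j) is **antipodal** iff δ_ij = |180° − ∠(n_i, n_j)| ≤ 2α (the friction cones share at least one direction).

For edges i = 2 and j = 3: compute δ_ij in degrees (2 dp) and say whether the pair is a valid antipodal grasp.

δ = 126.09°, invalid

α = atan 0.4 = 21.80°;  2α = 43.60°
edge 2: e_2 = (-1.31, +2.86);  n_2 = (+0.9092, +0.4164)
edge 3: e_3 = (-4.63, +0.94);  n_3 = (+0.1990, +0.9800)
∠(n_2, n_3) = 53.91°
δ = |180° − 53.91°| = 126.09°
126.09° > 2α = 43.60°  →  invalid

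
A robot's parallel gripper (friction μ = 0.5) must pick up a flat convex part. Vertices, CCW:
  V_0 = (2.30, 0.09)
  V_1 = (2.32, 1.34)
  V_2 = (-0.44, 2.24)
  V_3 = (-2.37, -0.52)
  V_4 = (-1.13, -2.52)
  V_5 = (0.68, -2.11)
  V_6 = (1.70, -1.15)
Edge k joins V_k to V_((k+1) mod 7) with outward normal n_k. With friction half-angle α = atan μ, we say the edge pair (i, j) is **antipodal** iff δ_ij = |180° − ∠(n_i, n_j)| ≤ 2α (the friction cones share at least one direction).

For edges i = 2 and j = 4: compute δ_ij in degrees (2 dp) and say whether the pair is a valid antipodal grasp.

α = atan 0.5 = 26.57°;  2α = 53.13°
edge 2: e_2 = (-1.93, -2.76);  n_2 = (-0.8195, +0.5731)
edge 4: e_4 = (+1.81, +0.41);  n_4 = (+0.2209, -0.9753)
∠(n_2, n_4) = 137.73°
δ = |180° − 137.73°| = 42.27°
42.27° ≤ 2α = 53.13°  →  valid

δ = 42.27°, valid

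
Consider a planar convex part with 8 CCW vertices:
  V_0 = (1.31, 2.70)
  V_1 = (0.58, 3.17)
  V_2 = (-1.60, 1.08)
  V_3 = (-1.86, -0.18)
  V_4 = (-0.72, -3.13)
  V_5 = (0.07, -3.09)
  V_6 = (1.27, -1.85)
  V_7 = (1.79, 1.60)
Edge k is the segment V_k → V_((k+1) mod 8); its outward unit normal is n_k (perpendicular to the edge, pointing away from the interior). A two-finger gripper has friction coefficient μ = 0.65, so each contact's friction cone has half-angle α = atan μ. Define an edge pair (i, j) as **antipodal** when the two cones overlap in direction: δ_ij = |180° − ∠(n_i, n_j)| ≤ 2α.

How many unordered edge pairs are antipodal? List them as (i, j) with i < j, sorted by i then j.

count = 11; pairs: (0,3), (0,4), (1,4), (1,5), (1,6), (2,5), (2,6), (2,7), (3,5), (3,6), (3,7)

α = atan 0.65 = 33.02°;  2α = 66.05°
n_0 = (+0.5413, +0.8408)
n_1 = (-0.6920, +0.7219)
n_2 = (-0.9794, +0.2021)
n_3 = (-0.9328, -0.3605)
n_4 = (+0.0506, -0.9987)
n_5 = (+0.7186, -0.6954)
n_6 = (+0.9888, -0.1490)
n_7 = (+0.9165, +0.3999)
  (0,1): δ = 103.43°  ·
  (0,2): δ = 68.88°  ·
  (0,3): δ = 36.10°  ✓
  (0,4): δ = 35.67°  ✓
  (0,5): δ = 78.71°  ·
  (0,6): δ = 114.20°  ·
  (0,7): δ = 146.35°  ·
  (1,2): δ = 145.45°  ·
  (1,3): δ = 112.66°  ·
  (1,4): δ = 40.89°  ✓
  (1,5): δ = 2.15°  ✓
  (1,6): δ = 37.64°  ✓
  (1,7): δ = 69.78°  ·
  (2,3): δ = 147.21°  ·
  (2,4): δ = 75.44°  ·
  (2,5): δ = 32.40°  ✓
  (2,6): δ = 3.09°  ✓
  (2,7): δ = 35.23°  ✓
  (3,4): δ = 108.23°  ·
  (3,5): δ = 65.19°  ✓
  (3,6): δ = 29.70°  ✓
  (3,7): δ = 2.45°  ✓
  (4,5): δ = 136.96°  ·
  (4,6): δ = 101.47°  ·
  (4,7): δ = 69.32°  ·
  (5,6): δ = 144.51°  ·
  (5,7): δ = 112.36°  ·
  (6,7): δ = 147.85°  ·
antipodal pairs: 11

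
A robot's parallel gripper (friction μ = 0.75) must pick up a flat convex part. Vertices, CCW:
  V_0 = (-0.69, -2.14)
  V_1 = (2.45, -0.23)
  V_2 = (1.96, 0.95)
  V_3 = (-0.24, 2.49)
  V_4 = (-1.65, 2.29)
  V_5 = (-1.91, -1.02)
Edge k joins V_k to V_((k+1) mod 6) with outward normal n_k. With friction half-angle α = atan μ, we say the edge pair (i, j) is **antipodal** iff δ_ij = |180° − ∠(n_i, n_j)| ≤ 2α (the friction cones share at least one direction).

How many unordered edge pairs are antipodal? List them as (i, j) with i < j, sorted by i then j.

α = atan 0.75 = 36.87°;  2α = 73.74°
n_0 = (+0.5197, -0.8544)
n_1 = (+0.9235, +0.3835)
n_2 = (+0.5735, +0.8192)
n_3 = (-0.1404, +0.9901)
n_4 = (-0.9969, +0.0783)
n_5 = (-0.6763, -0.7367)
  (0,1): δ = 98.76°  ·
  (0,2): δ = 66.30°  ✓
  (0,3): δ = 23.24°  ✓
  (0,4): δ = 54.20°  ✓
  (0,5): δ = 106.14°  ·
  (1,2): δ = 147.54°  ·
  (1,3): δ = 104.48°  ·
  (1,4): δ = 27.04°  ✓
  (1,5): δ = 24.90°  ✓
  (2,3): δ = 136.93°  ·
  (2,4): δ = 59.50°  ✓
  (2,5): δ = 7.56°  ✓
  (3,4): δ = 102.56°  ·
  (3,5): δ = 50.63°  ✓
  (4,5): δ = 128.06°  ·
antipodal pairs: 8

count = 8; pairs: (0,2), (0,3), (0,4), (1,4), (1,5), (2,4), (2,5), (3,5)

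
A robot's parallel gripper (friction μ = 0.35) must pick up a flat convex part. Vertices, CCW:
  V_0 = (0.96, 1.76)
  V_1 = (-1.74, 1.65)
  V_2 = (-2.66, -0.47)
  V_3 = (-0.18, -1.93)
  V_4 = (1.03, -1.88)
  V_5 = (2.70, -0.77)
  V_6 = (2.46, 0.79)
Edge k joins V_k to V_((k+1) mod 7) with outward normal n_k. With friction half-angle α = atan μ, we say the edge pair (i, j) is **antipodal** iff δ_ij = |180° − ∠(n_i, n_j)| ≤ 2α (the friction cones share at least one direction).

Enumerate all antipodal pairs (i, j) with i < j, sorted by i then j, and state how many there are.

count = 7; pairs: (0,2), (0,3), (0,4), (1,4), (1,5), (2,6), (3,6)

α = atan 0.35 = 19.29°;  2α = 38.58°
n_0 = (-0.0407, +0.9992)
n_1 = (-0.9173, +0.3981)
n_2 = (-0.5073, -0.8618)
n_3 = (+0.0413, -0.9991)
n_4 = (+0.5535, -0.8328)
n_5 = (+0.9884, +0.1521)
n_6 = (+0.5430, +0.8397)
  (0,1): δ = 115.79°  ·
  (0,2): δ = 32.82°  ✓
  (0,3): δ = 0.03°  ✓
  (0,4): δ = 31.28°  ✓
  (0,5): δ = 96.41°  ·
  (0,6): δ = 144.78°  ·
  (1,2): δ = 97.03°  ·
  (1,3): δ = 64.17°  ·
  (1,4): δ = 32.93°  ✓
  (1,5): δ = 32.21°  ✓
  (1,6): δ = 80.57°  ·
  (2,3): δ = 147.15°  ·
  (2,4): δ = 115.90°  ·
  (2,5): δ = 50.77°  ·
  (2,6): δ = 2.40°  ✓
  (3,4): δ = 148.76°  ·
  (3,5): δ = 83.62°  ·
  (3,6): δ = 35.26°  ✓
  (4,5): δ = 114.86°  ·
  (4,6): δ = 66.50°  ·
  (5,6): δ = 131.64°  ·
antipodal pairs: 7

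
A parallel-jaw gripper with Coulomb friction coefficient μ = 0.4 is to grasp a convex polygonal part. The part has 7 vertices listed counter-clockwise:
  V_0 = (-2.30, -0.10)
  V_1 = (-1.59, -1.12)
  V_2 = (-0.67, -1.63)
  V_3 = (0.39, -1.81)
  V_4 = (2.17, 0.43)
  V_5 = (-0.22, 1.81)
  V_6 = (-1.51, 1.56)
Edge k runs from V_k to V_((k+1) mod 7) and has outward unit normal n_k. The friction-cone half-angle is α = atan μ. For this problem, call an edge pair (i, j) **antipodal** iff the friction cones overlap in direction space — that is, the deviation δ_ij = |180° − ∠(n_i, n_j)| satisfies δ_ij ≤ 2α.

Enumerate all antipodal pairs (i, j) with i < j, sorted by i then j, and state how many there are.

count = 7; pairs: (0,4), (1,4), (1,5), (2,4), (2,5), (3,5), (3,6)

α = atan 0.4 = 21.80°;  2α = 43.60°
n_0 = (-0.8207, -0.5713)
n_1 = (-0.4848, -0.8746)
n_2 = (-0.1674, -0.9859)
n_3 = (+0.7829, -0.6221)
n_4 = (+0.5000, +0.8660)
n_5 = (-0.1903, +0.9817)
n_6 = (-0.9030, +0.4297)
  (0,1): δ = 153.84°  ·
  (0,2): δ = 134.48°  ·
  (0,3): δ = 73.31°  ·
  (0,4): δ = 25.16°  ✓
  (0,5): δ = 66.13°  ·
  (0,6): δ = 119.71°  ·
  (1,2): δ = 160.64°  ·
  (1,3): δ = 99.47°  ·
  (1,4): δ = 1.00°  ✓
  (1,5): δ = 39.97°  ✓
  (1,6): δ = 93.55°  ·
  (2,3): δ = 118.83°  ·
  (2,4): δ = 20.36°  ✓
  (2,5): δ = 20.61°  ✓
  (2,6): δ = 74.19°  ·
  (3,4): δ = 81.53°  ·
  (3,5): δ = 40.56°  ✓
  (3,6): δ = 13.02°  ✓
  (4,5): δ = 139.03°  ·
  (4,6): δ = 85.45°  ·
  (5,6): δ = 126.42°  ·
antipodal pairs: 7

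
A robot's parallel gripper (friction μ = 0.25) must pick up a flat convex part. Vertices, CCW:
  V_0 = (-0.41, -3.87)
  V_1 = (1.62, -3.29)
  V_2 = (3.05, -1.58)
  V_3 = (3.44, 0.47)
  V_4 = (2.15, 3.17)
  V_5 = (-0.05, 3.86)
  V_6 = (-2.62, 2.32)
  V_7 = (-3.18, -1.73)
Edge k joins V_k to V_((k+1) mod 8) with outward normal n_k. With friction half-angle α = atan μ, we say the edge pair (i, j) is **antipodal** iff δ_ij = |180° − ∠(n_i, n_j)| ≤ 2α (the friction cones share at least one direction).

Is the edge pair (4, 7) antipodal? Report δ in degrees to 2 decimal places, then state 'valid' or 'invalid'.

δ = 20.28°, valid

α = atan 0.25 = 14.04°;  2α = 28.07°
edge 4: e_4 = (-2.20, +0.69);  n_4 = (+0.2993, +0.9542)
edge 7: e_7 = (+2.77, -2.14);  n_7 = (-0.6114, -0.7913)
∠(n_4, n_7) = 159.72°
δ = |180° − 159.72°| = 20.28°
20.28° ≤ 2α = 28.07°  →  valid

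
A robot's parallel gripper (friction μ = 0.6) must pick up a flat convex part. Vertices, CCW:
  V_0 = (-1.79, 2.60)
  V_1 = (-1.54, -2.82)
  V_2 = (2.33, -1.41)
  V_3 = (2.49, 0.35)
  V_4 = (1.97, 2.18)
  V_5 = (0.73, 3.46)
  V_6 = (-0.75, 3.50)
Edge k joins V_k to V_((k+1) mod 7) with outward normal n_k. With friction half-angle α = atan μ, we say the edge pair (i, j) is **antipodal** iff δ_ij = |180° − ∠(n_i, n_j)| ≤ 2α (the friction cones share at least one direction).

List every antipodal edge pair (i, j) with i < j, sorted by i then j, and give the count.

count = 6; pairs: (0,2), (0,3), (0,4), (1,5), (1,6), (2,6)

α = atan 0.6 = 30.96°;  2α = 61.93°
n_0 = (-0.9989, -0.0461)
n_1 = (+0.3423, -0.9396)
n_2 = (+0.9959, -0.0905)
n_3 = (+0.9619, +0.2733)
n_4 = (+0.7182, +0.6958)
n_5 = (+0.0270, +0.9996)
n_6 = (-0.6544, +0.7562)
  (0,1): δ = 72.62°  ·
  (0,2): δ = 7.84°  ✓
  (0,3): δ = 13.22°  ✓
  (0,4): δ = 41.45°  ✓
  (0,5): δ = 85.81°  ·
  (0,6): δ = 128.23°  ·
  (1,2): δ = 115.21°  ·
  (1,3): δ = 94.16°  ·
  (1,4): δ = 65.93°  ·
  (1,5): δ = 21.57°  ✓
  (1,6): δ = 20.85°  ✓
  (2,3): δ = 158.94°  ·
  (2,4): δ = 130.71°  ·
  (2,5): δ = 86.35°  ·
  (2,6): δ = 43.93°  ✓
  (3,4): δ = 151.77°  ·
  (3,5): δ = 107.41°  ·
  (3,6): δ = 64.99°  ·
  (4,5): δ = 135.64°  ·
  (4,6): δ = 93.22°  ·
  (5,6): δ = 137.58°  ·
antipodal pairs: 6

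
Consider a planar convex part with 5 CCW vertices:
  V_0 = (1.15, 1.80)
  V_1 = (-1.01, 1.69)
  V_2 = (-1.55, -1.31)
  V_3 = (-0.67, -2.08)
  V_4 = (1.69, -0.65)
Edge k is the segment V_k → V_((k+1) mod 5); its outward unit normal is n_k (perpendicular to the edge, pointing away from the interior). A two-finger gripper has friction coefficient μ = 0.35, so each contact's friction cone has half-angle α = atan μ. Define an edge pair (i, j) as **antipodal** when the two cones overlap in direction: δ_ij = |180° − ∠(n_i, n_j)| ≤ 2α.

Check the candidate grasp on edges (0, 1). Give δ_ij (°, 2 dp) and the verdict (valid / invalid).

α = atan 0.35 = 19.29°;  2α = 38.58°
edge 0: e_0 = (-2.16, -0.11);  n_0 = (-0.0509, +0.9987)
edge 1: e_1 = (-0.54, -3.00);  n_1 = (-0.9842, +0.1772)
∠(n_0, n_1) = 76.88°
δ = |180° − 76.88°| = 103.12°
103.12° > 2α = 38.58°  →  invalid

δ = 103.12°, invalid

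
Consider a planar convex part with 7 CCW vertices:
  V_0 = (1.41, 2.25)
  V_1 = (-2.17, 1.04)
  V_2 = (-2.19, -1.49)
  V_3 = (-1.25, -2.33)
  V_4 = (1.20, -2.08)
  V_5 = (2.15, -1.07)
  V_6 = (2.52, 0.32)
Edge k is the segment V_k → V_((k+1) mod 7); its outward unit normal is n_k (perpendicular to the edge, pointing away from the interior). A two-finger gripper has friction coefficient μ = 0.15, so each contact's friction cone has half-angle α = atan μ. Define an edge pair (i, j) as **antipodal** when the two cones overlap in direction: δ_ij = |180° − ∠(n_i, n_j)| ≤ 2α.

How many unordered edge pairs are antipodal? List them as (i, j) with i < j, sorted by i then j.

count = 2; pairs: (0,3), (1,5)

α = atan 0.15 = 8.53°;  2α = 17.06°
n_0 = (-0.3202, +0.9474)
n_1 = (-1.0000, +0.0079)
n_2 = (-0.6663, -0.7457)
n_3 = (+0.1015, -0.9948)
n_4 = (+0.7284, -0.6851)
n_5 = (+0.9664, -0.2572)
n_6 = (+0.8669, +0.4986)
  (0,1): δ = 109.13°  ·
  (0,2): δ = 60.46°  ·
  (0,3): δ = 12.85°  ✓
  (0,4): δ = 28.08°  ·
  (0,5): δ = 56.42°  ·
  (0,6): δ = 101.23°  ·
  (1,2): δ = 131.33°  ·
  (1,3): δ = 83.72°  ·
  (1,4): δ = 42.79°  ·
  (1,5): δ = 14.45°  ✓
  (1,6): δ = 30.36°  ·
  (2,3): δ = 132.39°  ·
  (2,4): δ = 91.46°  ·
  (2,5): δ = 63.12°  ·
  (2,6): δ = 18.31°  ·
  (3,4): δ = 139.07°  ·
  (3,5): δ = 110.73°  ·
  (3,6): δ = 65.92°  ·
  (4,5): δ = 151.66°  ·
  (4,6): δ = 106.85°  ·
  (5,6): δ = 135.19°  ·
antipodal pairs: 2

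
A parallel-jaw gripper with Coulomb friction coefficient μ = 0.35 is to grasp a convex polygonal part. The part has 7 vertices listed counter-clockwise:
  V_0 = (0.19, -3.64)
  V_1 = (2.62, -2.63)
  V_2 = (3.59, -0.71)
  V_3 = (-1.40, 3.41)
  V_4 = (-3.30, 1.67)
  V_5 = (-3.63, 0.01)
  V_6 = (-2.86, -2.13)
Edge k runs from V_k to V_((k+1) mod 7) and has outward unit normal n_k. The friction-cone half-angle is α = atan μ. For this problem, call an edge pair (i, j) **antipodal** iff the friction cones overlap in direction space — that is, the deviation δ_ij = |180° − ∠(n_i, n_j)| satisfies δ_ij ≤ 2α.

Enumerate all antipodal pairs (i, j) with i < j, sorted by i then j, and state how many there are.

count = 5; pairs: (0,3), (1,3), (1,4), (2,5), (2,6)

α = atan 0.35 = 19.29°;  2α = 38.58°
n_0 = (+0.3838, -0.9234)
n_1 = (+0.8926, -0.4509)
n_2 = (+0.6367, +0.7711)
n_3 = (-0.6754, +0.7375)
n_4 = (-0.9808, +0.1950)
n_5 = (-0.9409, -0.3386)
n_6 = (-0.4437, -0.8962)
  (0,1): δ = 139.37°  ·
  (0,2): δ = 62.11°  ·
  (0,3): δ = 19.91°  ✓
  (0,4): δ = 56.19°  ·
  (0,5): δ = 87.22°  ·
  (0,6): δ = 131.09°  ·
  (1,2): δ = 102.74°  ·
  (1,3): δ = 20.71°  ✓
  (1,4): δ = 15.56°  ✓
  (1,5): δ = 46.59°  ·
  (1,6): δ = 90.46°  ·
  (2,3): δ = 97.97°  ·
  (2,4): δ = 61.70°  ·
  (2,5): δ = 30.67°  ✓
  (2,6): δ = 13.21°  ✓
  (3,4): δ = 143.73°  ·
  (3,5): δ = 112.69°  ·
  (3,6): δ = 68.82°  ·
  (4,5): δ = 148.97°  ·
  (4,6): δ = 105.10°  ·
  (5,6): δ = 136.13°  ·
antipodal pairs: 5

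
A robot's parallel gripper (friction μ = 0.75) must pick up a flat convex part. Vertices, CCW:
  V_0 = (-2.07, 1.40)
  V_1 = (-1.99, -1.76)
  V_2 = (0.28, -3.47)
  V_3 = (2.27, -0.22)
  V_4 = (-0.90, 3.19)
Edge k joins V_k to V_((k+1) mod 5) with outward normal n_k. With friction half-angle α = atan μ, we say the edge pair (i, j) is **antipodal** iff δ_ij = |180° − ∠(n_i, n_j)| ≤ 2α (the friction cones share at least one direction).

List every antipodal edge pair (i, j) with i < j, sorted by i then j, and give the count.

count = 4; pairs: (0,2), (0,3), (1,3), (2,4)

α = atan 0.75 = 36.87°;  2α = 73.74°
n_0 = (-0.9997, -0.0253)
n_1 = (-0.6017, -0.7987)
n_2 = (+0.8528, -0.5222)
n_3 = (+0.7324, +0.6809)
n_4 = (-0.8371, +0.5471)
  (0,1): δ = 128.44°  ·
  (0,2): δ = 32.93°  ✓
  (0,3): δ = 41.46°  ✓
  (0,4): δ = 145.38°  ·
  (1,2): δ = 84.49°  ·
  (1,3): δ = 10.10°  ✓
  (1,4): δ = 93.82°  ·
  (2,3): δ = 105.61°  ·
  (2,4): δ = 1.69°  ✓
  (3,4): δ = 76.08°  ·
antipodal pairs: 4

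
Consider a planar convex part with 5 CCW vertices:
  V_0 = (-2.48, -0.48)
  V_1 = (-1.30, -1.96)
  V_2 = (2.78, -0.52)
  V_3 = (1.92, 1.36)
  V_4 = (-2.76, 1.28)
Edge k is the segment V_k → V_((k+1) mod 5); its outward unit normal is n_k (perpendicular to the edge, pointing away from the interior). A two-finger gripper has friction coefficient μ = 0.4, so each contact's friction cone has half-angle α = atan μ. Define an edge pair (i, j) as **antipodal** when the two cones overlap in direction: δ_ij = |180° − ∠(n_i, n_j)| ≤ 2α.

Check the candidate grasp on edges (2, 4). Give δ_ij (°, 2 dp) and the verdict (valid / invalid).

α = atan 0.4 = 21.80°;  2α = 43.60°
edge 2: e_2 = (-0.86, +1.88);  n_2 = (+0.9094, +0.4160)
edge 4: e_4 = (+0.28, -1.76);  n_4 = (-0.9876, -0.1571)
∠(n_2, n_4) = 164.46°
δ = |180° − 164.46°| = 15.54°
15.54° ≤ 2α = 43.60°  →  valid

δ = 15.54°, valid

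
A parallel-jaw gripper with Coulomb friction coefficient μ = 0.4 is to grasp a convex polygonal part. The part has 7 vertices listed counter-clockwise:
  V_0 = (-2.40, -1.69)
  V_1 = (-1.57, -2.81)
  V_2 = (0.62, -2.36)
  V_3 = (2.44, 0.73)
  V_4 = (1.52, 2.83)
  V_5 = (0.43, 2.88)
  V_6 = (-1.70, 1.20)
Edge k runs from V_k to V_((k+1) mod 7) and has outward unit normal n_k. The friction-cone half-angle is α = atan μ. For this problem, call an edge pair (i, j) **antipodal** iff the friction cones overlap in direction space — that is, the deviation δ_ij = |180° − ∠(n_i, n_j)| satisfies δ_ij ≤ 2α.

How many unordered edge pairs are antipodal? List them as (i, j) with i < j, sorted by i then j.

α = atan 0.4 = 21.80°;  2α = 43.60°
n_0 = (-0.8034, -0.5954)
n_1 = (+0.2013, -0.9795)
n_2 = (+0.8616, -0.5075)
n_3 = (+0.9160, +0.4013)
n_4 = (+0.0458, +0.9989)
n_5 = (-0.6193, +0.7852)
n_6 = (-0.9719, +0.2354)
  (0,1): δ = 114.93°  ·
  (0,2): δ = 67.04°  ·
  (0,3): δ = 12.88°  ✓
  (0,4): δ = 50.83°  ·
  (0,5): δ = 91.72°  ·
  (0,6): δ = 129.84°  ·
  (1,2): δ = 132.11°  ·
  (1,3): δ = 77.95°  ·
  (1,4): δ = 14.24°  ✓
  (1,5): δ = 26.65°  ✓
  (1,6): δ = 64.77°  ·
  (2,3): δ = 125.84°  ·
  (2,4): δ = 62.13°  ·
  (2,5): δ = 21.24°  ✓
  (2,6): δ = 16.88°  ✓
  (3,4): δ = 116.28°  ·
  (3,5): δ = 75.39°  ·
  (3,6): δ = 37.27°  ✓
  (4,5): δ = 139.11°  ·
  (4,6): δ = 100.99°  ·
  (5,6): δ = 141.88°  ·
antipodal pairs: 6

count = 6; pairs: (0,3), (1,4), (1,5), (2,5), (2,6), (3,6)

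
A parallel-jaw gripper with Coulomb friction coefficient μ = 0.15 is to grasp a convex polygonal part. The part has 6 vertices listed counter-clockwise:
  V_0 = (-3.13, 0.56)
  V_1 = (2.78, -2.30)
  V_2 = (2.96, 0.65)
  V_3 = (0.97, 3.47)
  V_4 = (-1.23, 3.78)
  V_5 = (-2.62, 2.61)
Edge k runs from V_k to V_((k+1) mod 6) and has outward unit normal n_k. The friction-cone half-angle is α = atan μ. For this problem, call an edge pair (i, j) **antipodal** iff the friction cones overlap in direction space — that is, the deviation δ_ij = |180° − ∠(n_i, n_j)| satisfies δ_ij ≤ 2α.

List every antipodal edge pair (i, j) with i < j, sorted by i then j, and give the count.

α = atan 0.15 = 8.53°;  2α = 17.06°
n_0 = (-0.4356, -0.9001)
n_1 = (+0.9981, -0.0609)
n_2 = (+0.8170, +0.5766)
n_3 = (+0.1395, +0.9902)
n_4 = (-0.6440, +0.7651)
n_5 = (-0.9704, +0.2414)
  (0,1): δ = 67.67°  ·
  (0,2): δ = 28.97°  ·
  (0,3): δ = 17.80°  ·
  (0,4): δ = 65.91°  ·
  (0,5): δ = 101.85°  ·
  (1,2): δ = 141.30°  ·
  (1,3): δ = 94.53°  ·
  (1,4): δ = 46.42°  ·
  (1,5): δ = 10.48°  ✓
  (2,3): δ = 133.23°  ·
  (2,4): δ = 85.12°  ·
  (2,5): δ = 49.18°  ·
  (3,4): δ = 131.89°  ·
  (3,5): δ = 95.95°  ·
  (4,5): δ = 144.06°  ·
antipodal pairs: 1

count = 1; pairs: (1,5)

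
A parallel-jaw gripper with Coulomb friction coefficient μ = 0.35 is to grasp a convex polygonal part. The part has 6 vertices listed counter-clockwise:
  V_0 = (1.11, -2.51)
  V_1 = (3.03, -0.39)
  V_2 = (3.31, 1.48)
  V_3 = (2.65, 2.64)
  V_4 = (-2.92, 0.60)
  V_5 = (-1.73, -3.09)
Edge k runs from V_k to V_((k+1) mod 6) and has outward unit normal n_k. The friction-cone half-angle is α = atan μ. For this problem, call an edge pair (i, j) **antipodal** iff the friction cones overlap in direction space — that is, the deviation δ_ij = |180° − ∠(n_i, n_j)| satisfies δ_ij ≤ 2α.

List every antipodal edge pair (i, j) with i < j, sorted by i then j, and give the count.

count = 4; pairs: (0,3), (1,4), (2,4), (3,5)

α = atan 0.35 = 19.29°;  2α = 38.58°
n_0 = (+0.7412, -0.6713)
n_1 = (+0.9890, -0.1481)
n_2 = (+0.8692, +0.4945)
n_3 = (-0.3439, +0.9390)
n_4 = (-0.9517, -0.3069)
n_5 = (+0.2001, -0.9798)
  (0,1): δ = 146.35°  ·
  (0,2): δ = 108.20°  ·
  (0,3): δ = 27.72°  ✓
  (0,4): δ = 60.04°  ·
  (0,5): δ = 143.71°  ·
  (1,2): δ = 141.85°  ·
  (1,3): δ = 61.37°  ·
  (1,4): δ = 26.39°  ✓
  (1,5): δ = 110.06°  ·
  (2,3): δ = 99.52°  ·
  (2,4): δ = 11.76°  ✓
  (2,5): δ = 71.90°  ·
  (3,4): δ = 92.24°  ·
  (3,5): δ = 8.57°  ✓
  (4,5): δ = 96.33°  ·
antipodal pairs: 4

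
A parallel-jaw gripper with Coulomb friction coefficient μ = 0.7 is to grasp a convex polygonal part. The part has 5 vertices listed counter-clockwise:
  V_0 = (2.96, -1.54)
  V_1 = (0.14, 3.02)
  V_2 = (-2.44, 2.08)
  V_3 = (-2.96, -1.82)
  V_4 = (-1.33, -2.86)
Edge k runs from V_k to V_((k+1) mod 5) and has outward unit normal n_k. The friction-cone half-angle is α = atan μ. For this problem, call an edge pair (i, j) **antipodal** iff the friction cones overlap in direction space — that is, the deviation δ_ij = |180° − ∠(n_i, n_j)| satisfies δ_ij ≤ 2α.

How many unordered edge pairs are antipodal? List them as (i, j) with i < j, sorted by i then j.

α = atan 0.7 = 34.99°;  2α = 69.98°
n_0 = (+0.8505, +0.5260)
n_1 = (-0.3423, +0.9396)
n_2 = (-0.9912, +0.1322)
n_3 = (-0.5379, -0.8430)
n_4 = (+0.2941, -0.9558)
  (0,1): δ = 101.71°  ·
  (0,2): δ = 39.33°  ✓
  (0,3): δ = 25.73°  ✓
  (0,4): δ = 75.37°  ·
  (1,2): δ = 117.61°  ·
  (1,3): δ = 52.56°  ✓
  (1,4): δ = 2.92°  ✓
  (2,3): δ = 114.94°  ·
  (2,4): δ = 65.30°  ✓
  (3,4): δ = 130.36°  ·
antipodal pairs: 5

count = 5; pairs: (0,2), (0,3), (1,3), (1,4), (2,4)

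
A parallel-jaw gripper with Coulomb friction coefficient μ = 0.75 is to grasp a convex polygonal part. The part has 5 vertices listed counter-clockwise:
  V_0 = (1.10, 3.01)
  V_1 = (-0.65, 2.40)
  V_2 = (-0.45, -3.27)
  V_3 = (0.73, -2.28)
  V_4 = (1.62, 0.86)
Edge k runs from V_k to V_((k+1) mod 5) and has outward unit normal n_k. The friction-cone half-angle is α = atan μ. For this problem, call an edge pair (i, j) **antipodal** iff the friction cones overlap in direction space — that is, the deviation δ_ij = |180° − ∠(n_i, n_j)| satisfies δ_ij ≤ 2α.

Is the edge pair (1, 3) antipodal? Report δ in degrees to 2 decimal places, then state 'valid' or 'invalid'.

α = atan 0.75 = 36.87°;  2α = 73.74°
edge 1: e_1 = (+0.20, -5.67);  n_1 = (-0.9994, -0.0353)
edge 3: e_3 = (+0.89, +3.14);  n_3 = (+0.9621, -0.2727)
∠(n_1, n_3) = 162.15°
δ = |180° − 162.15°| = 17.85°
17.85° ≤ 2α = 73.74°  →  valid

δ = 17.85°, valid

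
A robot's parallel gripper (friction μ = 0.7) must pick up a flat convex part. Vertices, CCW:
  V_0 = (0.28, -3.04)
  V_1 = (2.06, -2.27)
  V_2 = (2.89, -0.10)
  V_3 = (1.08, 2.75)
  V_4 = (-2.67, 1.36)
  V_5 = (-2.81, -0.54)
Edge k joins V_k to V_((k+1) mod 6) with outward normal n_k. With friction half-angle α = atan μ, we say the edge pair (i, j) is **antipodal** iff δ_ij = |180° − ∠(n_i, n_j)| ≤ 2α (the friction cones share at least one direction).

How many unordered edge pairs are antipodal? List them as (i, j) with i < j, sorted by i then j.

count = 7; pairs: (0,3), (0,4), (1,3), (1,4), (2,4), (2,5), (3,5)

α = atan 0.7 = 34.99°;  2α = 69.98°
n_0 = (+0.3970, -0.9178)
n_1 = (+0.9340, -0.3572)
n_2 = (+0.8441, +0.5361)
n_3 = (-0.3476, +0.9377)
n_4 = (-0.9973, +0.0735)
n_5 = (-0.6290, -0.7774)
  (0,1): δ = 134.32°  ·
  (0,2): δ = 80.97°  ·
  (0,3): δ = 3.05°  ✓
  (0,4): δ = 62.39°  ✓
  (0,5): δ = 117.63°  ·
  (1,2): δ = 126.65°  ·
  (1,3): δ = 48.73°  ✓
  (1,4): δ = 16.72°  ✓
  (1,5): δ = 71.96°  ·
  (2,3): δ = 102.08°  ·
  (2,4): δ = 36.63°  ✓
  (2,5): δ = 18.61°  ✓
  (3,4): δ = 114.55°  ·
  (3,5): δ = 59.31°  ✓
  (4,5): δ = 124.76°  ·
antipodal pairs: 7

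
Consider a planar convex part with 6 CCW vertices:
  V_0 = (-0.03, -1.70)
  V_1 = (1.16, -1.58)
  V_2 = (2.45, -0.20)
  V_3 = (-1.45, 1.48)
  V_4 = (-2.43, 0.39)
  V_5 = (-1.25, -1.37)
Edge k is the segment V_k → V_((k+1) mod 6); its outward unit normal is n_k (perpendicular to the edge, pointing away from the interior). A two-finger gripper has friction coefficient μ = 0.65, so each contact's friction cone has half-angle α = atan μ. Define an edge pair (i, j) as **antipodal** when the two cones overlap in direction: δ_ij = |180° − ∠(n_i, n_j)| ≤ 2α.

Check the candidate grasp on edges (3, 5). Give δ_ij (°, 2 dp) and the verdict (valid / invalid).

α = atan 0.65 = 33.02°;  2α = 66.05°
edge 3: e_3 = (-0.98, -1.09);  n_3 = (-0.7436, +0.6686)
edge 5: e_5 = (+1.22, -0.33);  n_5 = (-0.2611, -0.9653)
∠(n_3, n_5) = 116.82°
δ = |180° − 116.82°| = 63.18°
63.18° ≤ 2α = 66.05°  →  valid

δ = 63.18°, valid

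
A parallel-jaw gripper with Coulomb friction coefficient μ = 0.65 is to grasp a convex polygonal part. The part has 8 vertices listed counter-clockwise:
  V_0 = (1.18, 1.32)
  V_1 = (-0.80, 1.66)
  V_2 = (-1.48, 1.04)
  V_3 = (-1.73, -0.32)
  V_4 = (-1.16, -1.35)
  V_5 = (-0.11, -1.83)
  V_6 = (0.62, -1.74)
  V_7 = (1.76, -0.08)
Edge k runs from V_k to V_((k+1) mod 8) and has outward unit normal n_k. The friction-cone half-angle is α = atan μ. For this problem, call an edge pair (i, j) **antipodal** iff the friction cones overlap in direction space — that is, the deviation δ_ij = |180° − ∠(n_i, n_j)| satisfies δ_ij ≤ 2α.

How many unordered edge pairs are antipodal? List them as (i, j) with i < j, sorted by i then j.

α = atan 0.65 = 33.02°;  2α = 66.05°
n_0 = (+0.1692, +0.9856)
n_1 = (-0.6738, +0.7390)
n_2 = (-0.9835, +0.1808)
n_3 = (-0.8750, -0.4842)
n_4 = (-0.4158, -0.9095)
n_5 = (+0.1224, -0.9925)
n_6 = (+0.8243, -0.5661)
n_7 = (+0.9239, +0.3827)
  (0,1): δ = 127.90°  ·
  (0,2): δ = 90.67°  ·
  (0,3): δ = 51.30°  ✓
  (0,4): δ = 14.82°  ✓
  (0,5): δ = 16.77°  ✓
  (0,6): δ = 65.26°  ✓
  (0,7): δ = 122.25°  ·
  (1,2): δ = 142.77°  ·
  (1,3): δ = 103.40°  ·
  (1,4): δ = 66.92°  ·
  (1,5): δ = 35.33°  ✓
  (1,6): δ = 13.16°  ✓
  (1,7): δ = 70.15°  ·
  (2,3): δ = 140.62°  ·
  (2,4): δ = 104.15°  ·
  (2,5): δ = 72.56°  ·
  (2,6): δ = 24.06°  ✓
  (2,7): δ = 32.92°  ✓
  (3,4): δ = 143.53°  ·
  (3,5): δ = 111.93°  ·
  (3,6): δ = 63.44°  ✓
  (3,7): δ = 6.46°  ✓
  (4,5): δ = 148.40°  ·
  (4,6): δ = 99.91°  ·
  (4,7): δ = 42.93°  ✓
  (5,6): δ = 131.51°  ·
  (5,7): δ = 74.52°  ·
  (6,7): δ = 123.02°  ·
antipodal pairs: 11

count = 11; pairs: (0,3), (0,4), (0,5), (0,6), (1,5), (1,6), (2,6), (2,7), (3,6), (3,7), (4,7)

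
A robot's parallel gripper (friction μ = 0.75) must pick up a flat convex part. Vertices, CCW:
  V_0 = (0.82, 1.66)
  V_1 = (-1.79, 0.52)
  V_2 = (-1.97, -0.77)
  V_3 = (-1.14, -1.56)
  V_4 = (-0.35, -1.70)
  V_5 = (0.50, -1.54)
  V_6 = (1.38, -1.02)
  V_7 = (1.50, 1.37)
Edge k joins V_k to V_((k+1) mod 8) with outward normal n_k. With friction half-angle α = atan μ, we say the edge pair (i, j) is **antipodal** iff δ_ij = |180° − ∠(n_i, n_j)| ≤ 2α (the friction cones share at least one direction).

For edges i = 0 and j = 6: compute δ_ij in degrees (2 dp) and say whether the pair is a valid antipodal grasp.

α = atan 0.75 = 36.87°;  2α = 73.74°
edge 0: e_0 = (-2.61, -1.14);  n_0 = (-0.4003, +0.9164)
edge 6: e_6 = (+0.12, +2.39);  n_6 = (+0.9987, -0.0501)
∠(n_0, n_6) = 116.47°
δ = |180° − 116.47°| = 63.53°
63.53° ≤ 2α = 73.74°  →  valid

δ = 63.53°, valid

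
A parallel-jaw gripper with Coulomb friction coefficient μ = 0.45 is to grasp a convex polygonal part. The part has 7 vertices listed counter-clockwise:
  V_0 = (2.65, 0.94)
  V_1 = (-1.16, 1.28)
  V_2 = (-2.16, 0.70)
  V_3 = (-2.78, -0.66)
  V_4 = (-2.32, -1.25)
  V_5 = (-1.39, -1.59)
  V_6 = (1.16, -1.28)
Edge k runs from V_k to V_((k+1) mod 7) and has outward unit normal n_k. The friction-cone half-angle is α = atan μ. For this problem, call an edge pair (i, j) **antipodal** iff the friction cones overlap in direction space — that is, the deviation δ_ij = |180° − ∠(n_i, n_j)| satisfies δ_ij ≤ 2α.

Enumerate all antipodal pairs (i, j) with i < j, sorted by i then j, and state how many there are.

count = 6; pairs: (0,3), (0,4), (0,5), (1,5), (1,6), (2,6)

α = atan 0.45 = 24.23°;  2α = 48.46°
n_0 = (+0.0889, +0.9960)
n_1 = (-0.5017, +0.8650)
n_2 = (-0.9099, +0.4148)
n_3 = (-0.7886, -0.6149)
n_4 = (-0.3434, -0.9392)
n_5 = (+0.1207, -0.9927)
n_6 = (+0.8303, -0.5573)
  (0,1): δ = 144.79°  ·
  (0,2): δ = 109.41°  ·
  (0,3): δ = 46.96°  ✓
  (0,4): δ = 14.98°  ✓
  (0,5): δ = 12.03°  ✓
  (0,6): δ = 61.23°  ·
  (1,2): δ = 144.62°  ·
  (1,3): δ = 82.17°  ·
  (1,4): δ = 50.20°  ·
  (1,5): δ = 23.18°  ✓
  (1,6): δ = 26.02°  ✓
  (2,3): δ = 117.55°  ·
  (2,4): δ = 85.57°  ·
  (2,5): δ = 58.56°  ·
  (2,6): δ = 9.36°  ✓
  (3,4): δ = 148.02°  ·
  (3,5): δ = 121.01°  ·
  (3,6): δ = 71.81°  ·
  (4,5): δ = 152.99°  ·
  (4,6): δ = 103.79°  ·
  (5,6): δ = 130.80°  ·
antipodal pairs: 6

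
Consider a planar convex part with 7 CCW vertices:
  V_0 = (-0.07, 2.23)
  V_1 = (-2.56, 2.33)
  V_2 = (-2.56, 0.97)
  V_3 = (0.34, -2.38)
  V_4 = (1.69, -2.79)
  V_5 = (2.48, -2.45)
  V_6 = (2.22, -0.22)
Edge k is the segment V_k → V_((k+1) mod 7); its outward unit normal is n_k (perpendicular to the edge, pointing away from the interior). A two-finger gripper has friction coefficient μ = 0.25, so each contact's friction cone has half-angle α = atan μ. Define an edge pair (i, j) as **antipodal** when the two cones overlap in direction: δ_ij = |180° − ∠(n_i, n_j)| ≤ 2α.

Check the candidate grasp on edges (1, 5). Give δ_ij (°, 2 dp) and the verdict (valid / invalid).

δ = 6.65°, valid

α = atan 0.25 = 14.04°;  2α = 28.07°
edge 1: e_1 = (+0.00, -1.36);  n_1 = (-1.0000, -0.0000)
edge 5: e_5 = (-0.26, +2.23);  n_5 = (+0.9933, +0.1158)
∠(n_1, n_5) = 173.35°
δ = |180° − 173.35°| = 6.65°
6.65° ≤ 2α = 28.07°  →  valid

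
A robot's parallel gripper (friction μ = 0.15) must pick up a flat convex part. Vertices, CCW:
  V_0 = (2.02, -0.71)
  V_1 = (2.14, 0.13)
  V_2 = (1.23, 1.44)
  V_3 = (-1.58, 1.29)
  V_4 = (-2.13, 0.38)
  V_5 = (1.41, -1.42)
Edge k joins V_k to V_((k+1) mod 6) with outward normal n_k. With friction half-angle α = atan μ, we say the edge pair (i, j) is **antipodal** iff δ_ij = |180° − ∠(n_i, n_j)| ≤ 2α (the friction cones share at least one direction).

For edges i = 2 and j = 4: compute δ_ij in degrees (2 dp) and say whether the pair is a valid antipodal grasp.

α = atan 0.15 = 8.53°;  2α = 17.06°
edge 2: e_2 = (-2.81, -0.15);  n_2 = (-0.0533, +0.9986)
edge 4: e_4 = (+3.54, -1.80);  n_4 = (-0.4532, -0.8914)
∠(n_2, n_4) = 149.99°
δ = |180° − 149.99°| = 30.01°
30.01° > 2α = 17.06°  →  invalid

δ = 30.01°, invalid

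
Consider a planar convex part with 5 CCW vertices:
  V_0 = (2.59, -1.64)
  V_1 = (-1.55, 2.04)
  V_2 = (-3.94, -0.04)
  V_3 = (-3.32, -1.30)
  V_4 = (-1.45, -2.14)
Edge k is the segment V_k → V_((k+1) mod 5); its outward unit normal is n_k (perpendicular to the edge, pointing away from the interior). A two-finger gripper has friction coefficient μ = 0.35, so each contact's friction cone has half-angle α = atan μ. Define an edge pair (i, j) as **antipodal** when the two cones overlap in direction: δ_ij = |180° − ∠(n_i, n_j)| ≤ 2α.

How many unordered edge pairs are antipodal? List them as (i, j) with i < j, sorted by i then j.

count = 3; pairs: (0,2), (0,3), (1,4)

α = atan 0.35 = 19.29°;  2α = 38.58°
n_0 = (+0.6644, +0.7474)
n_1 = (-0.6565, +0.7543)
n_2 = (-0.8973, -0.4415)
n_3 = (-0.4098, -0.9122)
n_4 = (+0.1228, -0.9924)
  (0,1): δ = 97.33°  ·
  (0,2): δ = 22.17°  ✓
  (0,3): δ = 17.44°  ✓
  (0,4): δ = 48.69°  ·
  (1,2): δ = 104.83°  ·
  (1,3): δ = 65.22°  ·
  (1,4): δ = 33.98°  ✓
  (2,3): δ = 140.39°  ·
  (2,4): δ = 109.14°  ·
  (3,4): δ = 148.76°  ·
antipodal pairs: 3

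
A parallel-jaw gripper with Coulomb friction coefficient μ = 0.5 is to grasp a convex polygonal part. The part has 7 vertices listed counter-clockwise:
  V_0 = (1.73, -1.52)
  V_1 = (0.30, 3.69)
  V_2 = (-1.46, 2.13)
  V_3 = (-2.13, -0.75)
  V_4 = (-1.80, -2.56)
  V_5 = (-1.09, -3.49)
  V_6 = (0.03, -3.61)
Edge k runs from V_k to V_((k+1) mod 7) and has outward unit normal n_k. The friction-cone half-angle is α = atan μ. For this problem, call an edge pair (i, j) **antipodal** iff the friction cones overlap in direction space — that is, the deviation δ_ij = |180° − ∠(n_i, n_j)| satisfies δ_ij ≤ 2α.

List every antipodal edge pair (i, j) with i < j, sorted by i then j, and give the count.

α = atan 0.5 = 26.57°;  2α = 53.13°
n_0 = (+0.9643, +0.2647)
n_1 = (-0.6633, +0.7483)
n_2 = (-0.9740, +0.2266)
n_3 = (-0.9838, -0.1794)
n_4 = (-0.7948, -0.6068)
n_5 = (-0.1065, -0.9943)
n_6 = (+0.7758, -0.6310)
  (0,1): δ = 63.80°  ·
  (0,2): δ = 28.44°  ✓
  (0,3): δ = 5.02°  ✓
  (0,4): δ = 22.01°  ✓
  (0,5): δ = 68.54°  ·
  (0,6): δ = 125.53°  ·
  (1,2): δ = 144.65°  ·
  (1,3): δ = 121.22°  ·
  (1,4): δ = 94.19°  ·
  (1,5): δ = 47.67°  ✓
  (1,6): δ = 9.32°  ✓
  (2,3): δ = 156.57°  ·
  (2,4): δ = 129.54°  ·
  (2,5): δ = 83.02°  ·
  (2,6): δ = 26.03°  ✓
  (3,4): δ = 152.97°  ·
  (3,5): δ = 106.45°  ·
  (3,6): δ = 49.46°  ✓
  (4,5): δ = 133.48°  ·
  (4,6): δ = 76.48°  ·
  (5,6): δ = 123.01°  ·
antipodal pairs: 7

count = 7; pairs: (0,2), (0,3), (0,4), (1,5), (1,6), (2,6), (3,6)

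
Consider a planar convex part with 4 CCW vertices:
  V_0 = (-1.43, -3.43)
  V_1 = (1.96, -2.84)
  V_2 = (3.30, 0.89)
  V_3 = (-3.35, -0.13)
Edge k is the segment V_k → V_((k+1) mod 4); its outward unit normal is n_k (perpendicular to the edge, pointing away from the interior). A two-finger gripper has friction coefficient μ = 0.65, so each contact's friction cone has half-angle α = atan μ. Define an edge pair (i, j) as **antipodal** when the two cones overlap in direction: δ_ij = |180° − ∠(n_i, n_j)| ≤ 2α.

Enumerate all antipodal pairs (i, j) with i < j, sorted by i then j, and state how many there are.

α = atan 0.65 = 33.02°;  2α = 66.05°
n_0 = (+0.1715, -0.9852)
n_1 = (+0.9411, -0.3381)
n_2 = (-0.1516, +0.9884)
n_3 = (-0.8643, -0.5029)
  (0,1): δ = 119.63°  ·
  (0,2): δ = 1.15°  ✓
  (0,3): δ = 110.32°  ·
  (1,2): δ = 61.52°  ✓
  (1,3): δ = 49.95°  ✓
  (2,3): δ = 68.53°  ·
antipodal pairs: 3

count = 3; pairs: (0,2), (1,2), (1,3)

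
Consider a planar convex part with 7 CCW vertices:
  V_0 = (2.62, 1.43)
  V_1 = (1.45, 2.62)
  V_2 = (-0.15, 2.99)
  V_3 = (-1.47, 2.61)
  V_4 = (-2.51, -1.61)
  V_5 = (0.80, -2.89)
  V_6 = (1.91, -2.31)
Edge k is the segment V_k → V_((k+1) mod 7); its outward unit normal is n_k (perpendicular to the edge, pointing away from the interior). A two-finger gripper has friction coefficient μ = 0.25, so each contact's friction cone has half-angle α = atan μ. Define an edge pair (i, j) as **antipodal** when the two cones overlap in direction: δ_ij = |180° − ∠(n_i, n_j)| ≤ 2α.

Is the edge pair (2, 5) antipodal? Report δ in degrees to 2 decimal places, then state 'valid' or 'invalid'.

α = atan 0.25 = 14.04°;  2α = 28.07°
edge 2: e_2 = (-1.32, -0.38);  n_2 = (-0.2766, +0.9610)
edge 5: e_5 = (+1.11, +0.58);  n_5 = (+0.4631, -0.8863)
∠(n_2, n_5) = 168.47°
δ = |180° − 168.47°| = 11.53°
11.53° ≤ 2α = 28.07°  →  valid

δ = 11.53°, valid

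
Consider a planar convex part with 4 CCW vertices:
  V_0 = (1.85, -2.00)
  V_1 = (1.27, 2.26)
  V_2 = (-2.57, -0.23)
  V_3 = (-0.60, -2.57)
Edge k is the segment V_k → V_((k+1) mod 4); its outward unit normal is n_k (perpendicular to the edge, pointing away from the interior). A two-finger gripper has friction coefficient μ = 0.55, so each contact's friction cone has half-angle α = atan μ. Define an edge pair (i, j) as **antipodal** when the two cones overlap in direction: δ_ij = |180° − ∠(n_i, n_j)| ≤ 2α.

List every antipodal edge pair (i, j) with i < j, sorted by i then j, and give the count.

count = 2; pairs: (0,2), (1,3)

α = atan 0.55 = 28.81°;  2α = 57.62°
n_0 = (+0.9909, +0.1349)
n_1 = (-0.5441, +0.8390)
n_2 = (-0.7650, -0.6440)
n_3 = (+0.2266, -0.9740)
  (0,1): δ = 64.79°  ·
  (0,2): δ = 32.34°  ✓
  (0,3): δ = 95.34°  ·
  (1,2): δ = 82.87°  ·
  (1,3): δ = 19.86°  ✓
  (2,3): δ = 117.00°  ·
antipodal pairs: 2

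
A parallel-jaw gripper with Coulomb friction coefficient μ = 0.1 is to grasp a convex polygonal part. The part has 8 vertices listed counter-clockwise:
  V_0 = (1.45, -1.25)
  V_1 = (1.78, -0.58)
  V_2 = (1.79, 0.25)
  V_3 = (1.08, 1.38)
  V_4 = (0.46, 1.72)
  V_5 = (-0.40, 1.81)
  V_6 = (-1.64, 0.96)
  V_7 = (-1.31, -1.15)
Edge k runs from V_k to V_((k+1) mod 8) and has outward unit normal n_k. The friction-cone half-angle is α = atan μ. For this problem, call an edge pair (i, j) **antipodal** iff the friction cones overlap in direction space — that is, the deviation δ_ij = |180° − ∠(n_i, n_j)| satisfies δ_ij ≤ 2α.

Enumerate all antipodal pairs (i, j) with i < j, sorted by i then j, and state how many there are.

count = 2; pairs: (1,6), (4,7)

α = atan 0.1 = 5.71°;  2α = 11.42°
n_0 = (+0.8971, -0.4418)
n_1 = (+0.9999, -0.0120)
n_2 = (+0.8467, +0.5320)
n_3 = (+0.4808, +0.8768)
n_4 = (+0.1041, +0.9946)
n_5 = (-0.5654, +0.8248)
n_6 = (-0.9880, -0.1545)
n_7 = (-0.0362, -0.9993)
  (0,1): δ = 154.47°  ·
  (0,2): δ = 121.64°  ·
  (0,3): δ = 92.52°  ·
  (0,4): δ = 69.75°  ·
  (0,5): δ = 29.35°  ·
  (0,6): δ = 35.11°  ·
  (0,7): δ = 114.15°  ·
  (1,2): δ = 147.17°  ·
  (1,3): δ = 118.05°  ·
  (1,4): δ = 95.28°  ·
  (1,5): δ = 54.88°  ·
  (1,6): δ = 9.58°  ✓
  (1,7): δ = 88.62°  ·
  (2,3): δ = 150.88°  ·
  (2,4): δ = 128.12°  ·
  (2,5): δ = 87.71°  ·
  (2,6): δ = 23.25°  ·
  (2,7): δ = 55.78°  ·
  (3,4): δ = 157.23°  ·
  (3,5): δ = 116.83°  ·
  (3,6): δ = 52.37°  ·
  (3,7): δ = 26.66°  ·
  (4,5): δ = 139.60°  ·
  (4,6): δ = 75.14°  ·
  (4,7): δ = 3.90°  ✓
  (5,6): δ = 115.54°  ·
  (5,7): δ = 36.51°  ·
  (6,7): δ = 100.96°  ·
antipodal pairs: 2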